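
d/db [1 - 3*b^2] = -6*b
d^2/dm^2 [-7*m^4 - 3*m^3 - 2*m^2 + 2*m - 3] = -84*m^2 - 18*m - 4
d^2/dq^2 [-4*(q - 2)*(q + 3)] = -8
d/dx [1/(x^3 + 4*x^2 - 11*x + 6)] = (-3*x^2 - 8*x + 11)/(x^3 + 4*x^2 - 11*x + 6)^2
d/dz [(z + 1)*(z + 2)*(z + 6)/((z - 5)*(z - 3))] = (z^4 - 16*z^3 - 47*z^2 + 246*z + 396)/(z^4 - 16*z^3 + 94*z^2 - 240*z + 225)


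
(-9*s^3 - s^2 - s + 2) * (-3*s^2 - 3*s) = 27*s^5 + 30*s^4 + 6*s^3 - 3*s^2 - 6*s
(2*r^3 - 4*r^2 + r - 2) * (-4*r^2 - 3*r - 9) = -8*r^5 + 10*r^4 - 10*r^3 + 41*r^2 - 3*r + 18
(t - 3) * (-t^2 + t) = -t^3 + 4*t^2 - 3*t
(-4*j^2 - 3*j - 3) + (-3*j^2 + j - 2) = -7*j^2 - 2*j - 5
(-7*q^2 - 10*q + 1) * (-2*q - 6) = 14*q^3 + 62*q^2 + 58*q - 6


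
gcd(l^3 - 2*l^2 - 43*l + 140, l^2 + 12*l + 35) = l + 7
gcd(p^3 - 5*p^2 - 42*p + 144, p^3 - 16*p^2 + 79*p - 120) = p^2 - 11*p + 24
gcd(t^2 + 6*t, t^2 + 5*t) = t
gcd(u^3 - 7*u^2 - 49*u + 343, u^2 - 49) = u^2 - 49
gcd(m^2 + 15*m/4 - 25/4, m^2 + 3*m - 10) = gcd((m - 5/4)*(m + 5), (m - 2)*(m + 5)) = m + 5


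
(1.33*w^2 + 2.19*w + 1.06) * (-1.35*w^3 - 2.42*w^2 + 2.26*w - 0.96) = -1.7955*w^5 - 6.1751*w^4 - 3.725*w^3 + 1.1074*w^2 + 0.2932*w - 1.0176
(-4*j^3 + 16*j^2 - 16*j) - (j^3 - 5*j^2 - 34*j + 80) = -5*j^3 + 21*j^2 + 18*j - 80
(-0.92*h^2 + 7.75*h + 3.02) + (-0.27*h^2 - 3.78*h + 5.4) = -1.19*h^2 + 3.97*h + 8.42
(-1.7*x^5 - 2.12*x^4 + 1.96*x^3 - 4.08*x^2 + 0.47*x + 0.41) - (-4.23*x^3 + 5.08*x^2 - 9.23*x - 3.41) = -1.7*x^5 - 2.12*x^4 + 6.19*x^3 - 9.16*x^2 + 9.7*x + 3.82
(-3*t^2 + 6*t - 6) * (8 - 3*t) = 9*t^3 - 42*t^2 + 66*t - 48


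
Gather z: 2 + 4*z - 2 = 4*z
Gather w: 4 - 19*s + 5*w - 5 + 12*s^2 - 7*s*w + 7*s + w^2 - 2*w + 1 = 12*s^2 - 12*s + w^2 + w*(3 - 7*s)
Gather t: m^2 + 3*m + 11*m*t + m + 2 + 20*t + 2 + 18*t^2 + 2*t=m^2 + 4*m + 18*t^2 + t*(11*m + 22) + 4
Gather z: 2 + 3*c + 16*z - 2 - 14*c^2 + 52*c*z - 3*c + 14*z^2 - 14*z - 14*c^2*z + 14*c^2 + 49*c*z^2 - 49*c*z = z^2*(49*c + 14) + z*(-14*c^2 + 3*c + 2)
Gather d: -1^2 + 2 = 1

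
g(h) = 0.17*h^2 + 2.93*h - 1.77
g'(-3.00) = 1.91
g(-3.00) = -9.03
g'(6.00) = 4.97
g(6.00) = 21.93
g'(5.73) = 4.88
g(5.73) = 20.60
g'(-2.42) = 2.11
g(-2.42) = -7.87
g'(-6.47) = 0.73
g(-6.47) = -13.61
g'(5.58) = 4.83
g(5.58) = 19.87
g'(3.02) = 3.96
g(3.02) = 8.63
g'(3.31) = 4.06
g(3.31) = 9.79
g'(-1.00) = 2.59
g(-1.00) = -4.53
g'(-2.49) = 2.08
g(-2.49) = -8.01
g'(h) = 0.34*h + 2.93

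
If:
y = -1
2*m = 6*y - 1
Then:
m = -7/2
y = -1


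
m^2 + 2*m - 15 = (m - 3)*(m + 5)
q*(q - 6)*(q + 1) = q^3 - 5*q^2 - 6*q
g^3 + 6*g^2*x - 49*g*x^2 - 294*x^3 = (g - 7*x)*(g + 6*x)*(g + 7*x)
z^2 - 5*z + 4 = (z - 4)*(z - 1)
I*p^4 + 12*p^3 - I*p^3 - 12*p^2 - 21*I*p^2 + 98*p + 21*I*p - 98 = (p - 7*I)^2*(p + 2*I)*(I*p - I)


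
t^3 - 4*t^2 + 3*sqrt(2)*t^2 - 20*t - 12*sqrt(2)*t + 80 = (t - 4)*(t - 2*sqrt(2))*(t + 5*sqrt(2))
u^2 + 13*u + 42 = (u + 6)*(u + 7)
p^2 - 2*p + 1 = (p - 1)^2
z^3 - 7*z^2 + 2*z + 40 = (z - 5)*(z - 4)*(z + 2)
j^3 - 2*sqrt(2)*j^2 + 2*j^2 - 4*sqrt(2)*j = j*(j + 2)*(j - 2*sqrt(2))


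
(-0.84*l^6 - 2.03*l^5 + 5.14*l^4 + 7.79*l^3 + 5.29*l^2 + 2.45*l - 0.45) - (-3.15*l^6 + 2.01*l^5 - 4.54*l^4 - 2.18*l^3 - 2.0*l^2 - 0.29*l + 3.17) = 2.31*l^6 - 4.04*l^5 + 9.68*l^4 + 9.97*l^3 + 7.29*l^2 + 2.74*l - 3.62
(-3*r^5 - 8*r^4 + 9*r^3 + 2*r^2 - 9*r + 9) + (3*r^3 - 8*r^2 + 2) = -3*r^5 - 8*r^4 + 12*r^3 - 6*r^2 - 9*r + 11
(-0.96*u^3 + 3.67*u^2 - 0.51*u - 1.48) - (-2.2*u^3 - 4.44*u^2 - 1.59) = 1.24*u^3 + 8.11*u^2 - 0.51*u + 0.11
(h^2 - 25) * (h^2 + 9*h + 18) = h^4 + 9*h^3 - 7*h^2 - 225*h - 450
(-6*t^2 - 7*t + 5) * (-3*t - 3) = 18*t^3 + 39*t^2 + 6*t - 15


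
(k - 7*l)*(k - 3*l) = k^2 - 10*k*l + 21*l^2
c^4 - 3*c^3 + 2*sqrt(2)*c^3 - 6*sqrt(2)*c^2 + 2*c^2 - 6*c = c*(c - 3)*(c + sqrt(2))^2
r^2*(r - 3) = r^3 - 3*r^2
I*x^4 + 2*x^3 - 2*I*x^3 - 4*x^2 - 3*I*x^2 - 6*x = x*(x - 3)*(x - 2*I)*(I*x + I)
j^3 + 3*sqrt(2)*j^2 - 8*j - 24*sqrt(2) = (j - 2*sqrt(2))*(j + 2*sqrt(2))*(j + 3*sqrt(2))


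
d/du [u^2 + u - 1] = 2*u + 1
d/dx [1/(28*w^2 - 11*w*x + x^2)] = (11*w - 2*x)/(28*w^2 - 11*w*x + x^2)^2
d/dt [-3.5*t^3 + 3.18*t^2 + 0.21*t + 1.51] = -10.5*t^2 + 6.36*t + 0.21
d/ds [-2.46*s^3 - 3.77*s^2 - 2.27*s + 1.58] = -7.38*s^2 - 7.54*s - 2.27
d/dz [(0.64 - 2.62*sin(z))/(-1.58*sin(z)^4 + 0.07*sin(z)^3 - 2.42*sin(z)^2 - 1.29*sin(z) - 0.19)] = (-12.4188*sin(z)^4 + 4.4116*sin(z)^3 - 6.4748*sin(z)^2 + 3.0976*sin(z) + 1.3234)*cos(z)/(2.4964*sin(z)^8 - 0.2212*sin(z)^7 + 7.6521*sin(z)^6 + 3.7376*sin(z)^5 + 6.2762*sin(z)^4 + 6.217*sin(z)^3 + 2.5837*sin(z)^2 + 0.4902*sin(z) + 0.0361)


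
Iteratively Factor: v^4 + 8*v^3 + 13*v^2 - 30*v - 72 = (v + 3)*(v^3 + 5*v^2 - 2*v - 24) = (v + 3)^2*(v^2 + 2*v - 8) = (v - 2)*(v + 3)^2*(v + 4)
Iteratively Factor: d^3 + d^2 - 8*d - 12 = (d - 3)*(d^2 + 4*d + 4) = (d - 3)*(d + 2)*(d + 2)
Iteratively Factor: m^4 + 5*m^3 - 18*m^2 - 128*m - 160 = (m + 4)*(m^3 + m^2 - 22*m - 40) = (m - 5)*(m + 4)*(m^2 + 6*m + 8) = (m - 5)*(m + 2)*(m + 4)*(m + 4)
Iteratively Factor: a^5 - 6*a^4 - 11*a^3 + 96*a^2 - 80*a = (a + 4)*(a^4 - 10*a^3 + 29*a^2 - 20*a) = (a - 4)*(a + 4)*(a^3 - 6*a^2 + 5*a) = (a - 4)*(a - 1)*(a + 4)*(a^2 - 5*a) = a*(a - 4)*(a - 1)*(a + 4)*(a - 5)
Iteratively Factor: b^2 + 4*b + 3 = (b + 3)*(b + 1)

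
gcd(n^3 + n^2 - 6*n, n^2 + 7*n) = n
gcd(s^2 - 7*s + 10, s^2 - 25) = s - 5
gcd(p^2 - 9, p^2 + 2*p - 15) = p - 3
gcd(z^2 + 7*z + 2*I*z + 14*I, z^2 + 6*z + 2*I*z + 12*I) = z + 2*I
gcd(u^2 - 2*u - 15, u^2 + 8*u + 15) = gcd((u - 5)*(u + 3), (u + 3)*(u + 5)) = u + 3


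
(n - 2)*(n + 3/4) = n^2 - 5*n/4 - 3/2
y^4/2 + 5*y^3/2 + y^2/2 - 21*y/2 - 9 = (y/2 + 1/2)*(y - 2)*(y + 3)^2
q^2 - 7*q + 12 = (q - 4)*(q - 3)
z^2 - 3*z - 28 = (z - 7)*(z + 4)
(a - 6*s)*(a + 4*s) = a^2 - 2*a*s - 24*s^2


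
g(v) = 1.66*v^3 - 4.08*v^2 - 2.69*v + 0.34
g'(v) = 4.98*v^2 - 8.16*v - 2.69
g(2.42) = -6.54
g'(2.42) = 6.73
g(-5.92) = -471.13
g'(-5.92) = 220.15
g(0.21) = -0.39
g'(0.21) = -4.18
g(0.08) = 0.10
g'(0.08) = -3.31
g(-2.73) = -56.50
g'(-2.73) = 56.70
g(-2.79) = -59.97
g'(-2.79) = 58.84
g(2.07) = -7.99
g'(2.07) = 1.76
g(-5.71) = -426.37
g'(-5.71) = 206.27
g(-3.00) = -73.13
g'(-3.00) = 66.61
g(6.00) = 195.88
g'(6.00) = 127.63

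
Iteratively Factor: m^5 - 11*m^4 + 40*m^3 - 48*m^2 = (m)*(m^4 - 11*m^3 + 40*m^2 - 48*m) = m*(m - 4)*(m^3 - 7*m^2 + 12*m) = m^2*(m - 4)*(m^2 - 7*m + 12) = m^2*(m - 4)*(m - 3)*(m - 4)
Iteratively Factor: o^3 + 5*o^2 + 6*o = (o + 2)*(o^2 + 3*o) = (o + 2)*(o + 3)*(o)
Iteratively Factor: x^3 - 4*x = (x + 2)*(x^2 - 2*x) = x*(x + 2)*(x - 2)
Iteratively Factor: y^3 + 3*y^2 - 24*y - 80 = (y + 4)*(y^2 - y - 20) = (y + 4)^2*(y - 5)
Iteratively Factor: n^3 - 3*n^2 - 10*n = (n + 2)*(n^2 - 5*n) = n*(n + 2)*(n - 5)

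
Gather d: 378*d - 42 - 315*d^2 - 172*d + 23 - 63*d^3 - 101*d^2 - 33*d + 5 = -63*d^3 - 416*d^2 + 173*d - 14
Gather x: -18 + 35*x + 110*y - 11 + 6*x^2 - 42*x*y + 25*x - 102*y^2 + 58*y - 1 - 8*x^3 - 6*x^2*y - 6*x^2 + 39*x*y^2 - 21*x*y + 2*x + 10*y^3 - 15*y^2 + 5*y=-8*x^3 - 6*x^2*y + x*(39*y^2 - 63*y + 62) + 10*y^3 - 117*y^2 + 173*y - 30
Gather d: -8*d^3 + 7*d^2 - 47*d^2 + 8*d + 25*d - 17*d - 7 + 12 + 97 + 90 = -8*d^3 - 40*d^2 + 16*d + 192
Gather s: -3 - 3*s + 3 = -3*s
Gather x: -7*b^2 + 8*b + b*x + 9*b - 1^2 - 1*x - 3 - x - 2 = -7*b^2 + 17*b + x*(b - 2) - 6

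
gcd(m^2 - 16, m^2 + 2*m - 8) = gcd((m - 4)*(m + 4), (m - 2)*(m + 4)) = m + 4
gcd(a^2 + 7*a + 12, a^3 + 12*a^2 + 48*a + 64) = a + 4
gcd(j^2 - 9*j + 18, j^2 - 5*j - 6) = j - 6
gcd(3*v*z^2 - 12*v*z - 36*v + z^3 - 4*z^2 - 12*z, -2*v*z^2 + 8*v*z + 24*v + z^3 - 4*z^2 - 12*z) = z^2 - 4*z - 12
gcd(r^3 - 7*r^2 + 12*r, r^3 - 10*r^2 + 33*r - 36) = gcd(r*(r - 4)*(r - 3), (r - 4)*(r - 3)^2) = r^2 - 7*r + 12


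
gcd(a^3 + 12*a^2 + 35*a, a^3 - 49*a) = a^2 + 7*a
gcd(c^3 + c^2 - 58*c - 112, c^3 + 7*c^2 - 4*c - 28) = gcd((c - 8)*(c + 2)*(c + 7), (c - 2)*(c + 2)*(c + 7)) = c^2 + 9*c + 14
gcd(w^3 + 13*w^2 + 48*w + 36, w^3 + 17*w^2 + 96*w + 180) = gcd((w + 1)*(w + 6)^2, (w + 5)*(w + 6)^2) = w^2 + 12*w + 36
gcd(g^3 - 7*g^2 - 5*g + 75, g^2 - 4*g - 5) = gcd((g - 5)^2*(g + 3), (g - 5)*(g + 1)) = g - 5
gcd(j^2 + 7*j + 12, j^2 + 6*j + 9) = j + 3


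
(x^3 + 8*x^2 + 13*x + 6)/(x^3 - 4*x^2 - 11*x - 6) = (x + 6)/(x - 6)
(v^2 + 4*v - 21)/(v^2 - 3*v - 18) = (-v^2 - 4*v + 21)/(-v^2 + 3*v + 18)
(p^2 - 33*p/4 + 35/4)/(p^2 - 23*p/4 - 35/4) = (4*p - 5)/(4*p + 5)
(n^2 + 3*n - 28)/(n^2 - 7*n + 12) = (n + 7)/(n - 3)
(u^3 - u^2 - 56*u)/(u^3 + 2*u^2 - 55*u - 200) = u*(u + 7)/(u^2 + 10*u + 25)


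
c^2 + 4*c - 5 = (c - 1)*(c + 5)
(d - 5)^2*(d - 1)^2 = d^4 - 12*d^3 + 46*d^2 - 60*d + 25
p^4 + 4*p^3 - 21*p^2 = p^2*(p - 3)*(p + 7)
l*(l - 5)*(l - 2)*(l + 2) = l^4 - 5*l^3 - 4*l^2 + 20*l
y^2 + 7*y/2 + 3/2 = (y + 1/2)*(y + 3)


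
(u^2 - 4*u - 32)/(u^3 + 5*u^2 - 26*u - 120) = (u - 8)/(u^2 + u - 30)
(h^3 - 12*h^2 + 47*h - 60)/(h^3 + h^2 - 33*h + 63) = (h^2 - 9*h + 20)/(h^2 + 4*h - 21)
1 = 1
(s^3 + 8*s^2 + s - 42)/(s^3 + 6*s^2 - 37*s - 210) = (s^2 + s - 6)/(s^2 - s - 30)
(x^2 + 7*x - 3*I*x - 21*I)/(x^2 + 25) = (x^2 + x*(7 - 3*I) - 21*I)/(x^2 + 25)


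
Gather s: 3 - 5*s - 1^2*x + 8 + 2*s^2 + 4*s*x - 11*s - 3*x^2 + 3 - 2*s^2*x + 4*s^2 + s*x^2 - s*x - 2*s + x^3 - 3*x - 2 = s^2*(6 - 2*x) + s*(x^2 + 3*x - 18) + x^3 - 3*x^2 - 4*x + 12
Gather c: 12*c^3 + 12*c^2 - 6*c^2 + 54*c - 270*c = 12*c^3 + 6*c^2 - 216*c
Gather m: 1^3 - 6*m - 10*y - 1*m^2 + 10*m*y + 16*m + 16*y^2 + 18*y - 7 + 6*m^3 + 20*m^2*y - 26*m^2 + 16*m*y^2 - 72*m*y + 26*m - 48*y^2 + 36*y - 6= 6*m^3 + m^2*(20*y - 27) + m*(16*y^2 - 62*y + 36) - 32*y^2 + 44*y - 12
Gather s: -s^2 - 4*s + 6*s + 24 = -s^2 + 2*s + 24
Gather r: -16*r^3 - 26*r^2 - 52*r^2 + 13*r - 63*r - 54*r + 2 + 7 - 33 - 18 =-16*r^3 - 78*r^2 - 104*r - 42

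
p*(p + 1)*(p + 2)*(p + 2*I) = p^4 + 3*p^3 + 2*I*p^3 + 2*p^2 + 6*I*p^2 + 4*I*p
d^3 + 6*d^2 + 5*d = d*(d + 1)*(d + 5)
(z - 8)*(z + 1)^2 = z^3 - 6*z^2 - 15*z - 8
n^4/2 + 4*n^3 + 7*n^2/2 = n^2*(n/2 + 1/2)*(n + 7)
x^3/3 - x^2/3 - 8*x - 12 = (x/3 + 1)*(x - 6)*(x + 2)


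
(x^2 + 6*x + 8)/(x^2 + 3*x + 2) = (x + 4)/(x + 1)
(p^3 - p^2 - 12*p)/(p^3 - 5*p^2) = (p^2 - p - 12)/(p*(p - 5))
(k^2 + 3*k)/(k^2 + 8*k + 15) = k/(k + 5)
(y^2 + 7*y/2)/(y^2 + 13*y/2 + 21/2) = y/(y + 3)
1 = 1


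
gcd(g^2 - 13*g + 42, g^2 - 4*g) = 1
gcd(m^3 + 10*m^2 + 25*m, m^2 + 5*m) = m^2 + 5*m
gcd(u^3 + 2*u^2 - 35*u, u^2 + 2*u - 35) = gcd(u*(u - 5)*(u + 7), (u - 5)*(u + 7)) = u^2 + 2*u - 35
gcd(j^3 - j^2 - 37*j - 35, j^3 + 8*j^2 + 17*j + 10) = j^2 + 6*j + 5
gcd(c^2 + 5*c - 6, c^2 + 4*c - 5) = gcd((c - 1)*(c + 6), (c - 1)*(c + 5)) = c - 1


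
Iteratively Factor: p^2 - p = (p)*(p - 1)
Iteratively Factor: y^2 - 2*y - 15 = (y - 5)*(y + 3)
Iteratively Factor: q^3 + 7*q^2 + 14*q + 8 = (q + 2)*(q^2 + 5*q + 4) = (q + 1)*(q + 2)*(q + 4)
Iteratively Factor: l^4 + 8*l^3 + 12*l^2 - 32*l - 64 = (l + 4)*(l^3 + 4*l^2 - 4*l - 16) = (l - 2)*(l + 4)*(l^2 + 6*l + 8) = (l - 2)*(l + 4)^2*(l + 2)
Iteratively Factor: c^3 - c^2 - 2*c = (c - 2)*(c^2 + c) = (c - 2)*(c + 1)*(c)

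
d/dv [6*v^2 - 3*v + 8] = 12*v - 3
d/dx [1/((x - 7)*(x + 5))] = 2*(1 - x)/(x^4 - 4*x^3 - 66*x^2 + 140*x + 1225)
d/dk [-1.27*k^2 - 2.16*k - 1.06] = -2.54*k - 2.16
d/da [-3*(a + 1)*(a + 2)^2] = 3*(-3*a - 4)*(a + 2)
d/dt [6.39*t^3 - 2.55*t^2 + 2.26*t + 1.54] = 19.17*t^2 - 5.1*t + 2.26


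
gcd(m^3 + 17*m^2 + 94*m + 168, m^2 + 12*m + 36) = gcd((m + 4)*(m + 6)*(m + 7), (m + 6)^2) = m + 6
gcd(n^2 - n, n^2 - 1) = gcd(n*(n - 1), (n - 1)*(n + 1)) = n - 1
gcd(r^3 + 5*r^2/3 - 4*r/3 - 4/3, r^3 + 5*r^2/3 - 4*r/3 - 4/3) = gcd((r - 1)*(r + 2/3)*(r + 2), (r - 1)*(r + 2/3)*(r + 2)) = r^3 + 5*r^2/3 - 4*r/3 - 4/3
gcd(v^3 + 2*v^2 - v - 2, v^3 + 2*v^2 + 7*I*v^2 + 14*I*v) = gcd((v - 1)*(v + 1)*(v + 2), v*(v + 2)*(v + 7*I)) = v + 2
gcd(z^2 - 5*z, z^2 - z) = z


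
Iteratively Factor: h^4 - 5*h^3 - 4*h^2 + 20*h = (h - 5)*(h^3 - 4*h) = (h - 5)*(h + 2)*(h^2 - 2*h) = h*(h - 5)*(h + 2)*(h - 2)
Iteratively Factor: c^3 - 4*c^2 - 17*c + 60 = (c + 4)*(c^2 - 8*c + 15) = (c - 5)*(c + 4)*(c - 3)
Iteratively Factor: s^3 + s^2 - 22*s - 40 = (s - 5)*(s^2 + 6*s + 8) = (s - 5)*(s + 4)*(s + 2)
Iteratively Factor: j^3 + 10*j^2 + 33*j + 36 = (j + 4)*(j^2 + 6*j + 9) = (j + 3)*(j + 4)*(j + 3)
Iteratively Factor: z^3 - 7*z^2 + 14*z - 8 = (z - 4)*(z^2 - 3*z + 2) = (z - 4)*(z - 1)*(z - 2)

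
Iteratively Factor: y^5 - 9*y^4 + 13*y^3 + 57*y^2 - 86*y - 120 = (y - 5)*(y^4 - 4*y^3 - 7*y^2 + 22*y + 24) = (y - 5)*(y + 1)*(y^3 - 5*y^2 - 2*y + 24) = (y - 5)*(y + 1)*(y + 2)*(y^2 - 7*y + 12) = (y - 5)*(y - 3)*(y + 1)*(y + 2)*(y - 4)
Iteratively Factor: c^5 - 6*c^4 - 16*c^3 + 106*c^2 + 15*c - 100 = (c + 1)*(c^4 - 7*c^3 - 9*c^2 + 115*c - 100) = (c - 5)*(c + 1)*(c^3 - 2*c^2 - 19*c + 20) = (c - 5)*(c - 1)*(c + 1)*(c^2 - c - 20) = (c - 5)*(c - 1)*(c + 1)*(c + 4)*(c - 5)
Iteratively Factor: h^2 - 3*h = (h)*(h - 3)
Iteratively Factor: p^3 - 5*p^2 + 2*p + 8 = (p - 2)*(p^2 - 3*p - 4) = (p - 2)*(p + 1)*(p - 4)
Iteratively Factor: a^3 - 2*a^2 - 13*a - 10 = (a + 2)*(a^2 - 4*a - 5) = (a - 5)*(a + 2)*(a + 1)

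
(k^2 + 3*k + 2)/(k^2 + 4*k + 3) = (k + 2)/(k + 3)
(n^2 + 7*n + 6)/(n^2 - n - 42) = (n + 1)/(n - 7)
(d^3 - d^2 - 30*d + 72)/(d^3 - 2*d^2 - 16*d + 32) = (d^2 + 3*d - 18)/(d^2 + 2*d - 8)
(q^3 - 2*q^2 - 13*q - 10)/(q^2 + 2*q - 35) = (q^2 + 3*q + 2)/(q + 7)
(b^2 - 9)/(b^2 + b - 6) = (b - 3)/(b - 2)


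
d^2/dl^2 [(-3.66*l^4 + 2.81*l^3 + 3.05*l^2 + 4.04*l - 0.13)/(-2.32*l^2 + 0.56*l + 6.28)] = (39.3991680000001*l^6 - 28.5304320000001*l^5 - 313.06176*l^4 + 70.8853120000001*l^3 + 1410.415872*l^2 - 1019.111904*l - 208.288864)/(12.487168*l^6 - 9.042432*l^5 - 99.22176*l^4 + 48.77824*l^3 + 268.58304*l^2 - 66.256512*l - 247.673152)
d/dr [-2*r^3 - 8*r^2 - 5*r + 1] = -6*r^2 - 16*r - 5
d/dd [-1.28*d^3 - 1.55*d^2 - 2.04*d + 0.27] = -3.84*d^2 - 3.1*d - 2.04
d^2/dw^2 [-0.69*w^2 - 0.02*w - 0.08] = -1.38000000000000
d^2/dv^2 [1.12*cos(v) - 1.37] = -1.12*cos(v)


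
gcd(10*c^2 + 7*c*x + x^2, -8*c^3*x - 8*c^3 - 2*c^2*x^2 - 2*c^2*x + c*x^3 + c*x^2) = 2*c + x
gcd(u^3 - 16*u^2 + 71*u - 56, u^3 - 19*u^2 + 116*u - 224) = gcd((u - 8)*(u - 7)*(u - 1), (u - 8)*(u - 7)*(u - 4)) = u^2 - 15*u + 56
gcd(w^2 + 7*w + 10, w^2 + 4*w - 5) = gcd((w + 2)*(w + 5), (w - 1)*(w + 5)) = w + 5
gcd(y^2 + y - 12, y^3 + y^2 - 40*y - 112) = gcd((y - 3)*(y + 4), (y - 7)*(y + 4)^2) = y + 4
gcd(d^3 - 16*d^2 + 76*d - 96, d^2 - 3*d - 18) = d - 6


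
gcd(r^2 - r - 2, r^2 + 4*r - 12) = r - 2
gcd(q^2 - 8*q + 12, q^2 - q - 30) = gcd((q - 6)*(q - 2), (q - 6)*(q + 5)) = q - 6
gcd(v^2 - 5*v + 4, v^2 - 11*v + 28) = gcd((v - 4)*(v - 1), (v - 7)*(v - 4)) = v - 4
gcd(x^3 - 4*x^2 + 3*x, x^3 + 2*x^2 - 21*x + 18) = x^2 - 4*x + 3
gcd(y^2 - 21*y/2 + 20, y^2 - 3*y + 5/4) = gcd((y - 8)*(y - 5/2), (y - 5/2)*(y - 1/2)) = y - 5/2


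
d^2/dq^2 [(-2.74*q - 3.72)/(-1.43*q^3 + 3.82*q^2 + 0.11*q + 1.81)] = (33.618156*q^5 + 1.47919200000004*q^4 - 244.305596*q^3 + 407.294736*q^2 - 46.519728*q - 52.442692)/(2.924207*q^9 - 23.434554*q^8 + 61.926579*q^7 - 63.241459*q^6 + 54.560253*q^5 - 77.66712*q^4 + 9.489766*q^3 - 37.609809*q^2 - 1.081113*q - 5.929741)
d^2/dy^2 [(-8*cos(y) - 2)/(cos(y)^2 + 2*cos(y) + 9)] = 8*(18*(1 - cos(2*y))^2*cos(y) - 2*(1 - cos(2*y))^2 + 689*cos(y) - 118*cos(2*y) - 93*cos(3*y) - 4*cos(5*y) + 198)/(4*cos(y) + cos(2*y) + 19)^3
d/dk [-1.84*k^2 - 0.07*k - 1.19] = -3.68*k - 0.07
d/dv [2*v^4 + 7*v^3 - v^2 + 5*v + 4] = 8*v^3 + 21*v^2 - 2*v + 5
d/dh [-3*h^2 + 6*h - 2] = 6 - 6*h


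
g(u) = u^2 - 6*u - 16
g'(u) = 2*u - 6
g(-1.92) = -0.79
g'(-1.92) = -9.84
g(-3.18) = 13.19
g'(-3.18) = -12.36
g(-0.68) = -11.46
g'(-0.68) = -7.36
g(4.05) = -23.90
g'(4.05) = 2.10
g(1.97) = -23.94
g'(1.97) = -2.06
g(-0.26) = -14.37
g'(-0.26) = -6.52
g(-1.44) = -5.29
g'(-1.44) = -8.88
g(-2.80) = 8.64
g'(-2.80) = -11.60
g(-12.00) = 200.00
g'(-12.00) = -30.00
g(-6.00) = 56.00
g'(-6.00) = -18.00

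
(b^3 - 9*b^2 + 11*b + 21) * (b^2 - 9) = b^5 - 9*b^4 + 2*b^3 + 102*b^2 - 99*b - 189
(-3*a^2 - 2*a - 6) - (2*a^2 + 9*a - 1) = -5*a^2 - 11*a - 5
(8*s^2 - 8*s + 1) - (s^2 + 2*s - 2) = 7*s^2 - 10*s + 3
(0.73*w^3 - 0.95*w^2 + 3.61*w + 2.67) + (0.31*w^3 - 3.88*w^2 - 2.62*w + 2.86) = 1.04*w^3 - 4.83*w^2 + 0.99*w + 5.53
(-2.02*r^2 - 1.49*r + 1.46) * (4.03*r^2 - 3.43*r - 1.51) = -8.1406*r^4 + 0.9239*r^3 + 14.0447*r^2 - 2.7579*r - 2.2046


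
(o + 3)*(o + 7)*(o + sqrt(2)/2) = o^3 + sqrt(2)*o^2/2 + 10*o^2 + 5*sqrt(2)*o + 21*o + 21*sqrt(2)/2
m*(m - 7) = m^2 - 7*m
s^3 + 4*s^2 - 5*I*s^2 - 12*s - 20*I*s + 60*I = (s - 2)*(s + 6)*(s - 5*I)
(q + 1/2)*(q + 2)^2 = q^3 + 9*q^2/2 + 6*q + 2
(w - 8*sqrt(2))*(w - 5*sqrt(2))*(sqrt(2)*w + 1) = sqrt(2)*w^3 - 25*w^2 + 67*sqrt(2)*w + 80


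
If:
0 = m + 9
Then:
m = -9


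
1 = 1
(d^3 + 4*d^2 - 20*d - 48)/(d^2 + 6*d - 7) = (d^3 + 4*d^2 - 20*d - 48)/(d^2 + 6*d - 7)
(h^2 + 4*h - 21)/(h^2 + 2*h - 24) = (h^2 + 4*h - 21)/(h^2 + 2*h - 24)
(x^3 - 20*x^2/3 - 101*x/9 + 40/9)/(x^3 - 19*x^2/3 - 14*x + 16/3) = (x + 5/3)/(x + 2)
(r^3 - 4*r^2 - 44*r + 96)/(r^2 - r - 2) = (r^2 - 2*r - 48)/(r + 1)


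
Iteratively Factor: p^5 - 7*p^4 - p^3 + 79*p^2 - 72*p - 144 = (p + 1)*(p^4 - 8*p^3 + 7*p^2 + 72*p - 144) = (p - 4)*(p + 1)*(p^3 - 4*p^2 - 9*p + 36) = (p - 4)*(p + 1)*(p + 3)*(p^2 - 7*p + 12) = (p - 4)*(p - 3)*(p + 1)*(p + 3)*(p - 4)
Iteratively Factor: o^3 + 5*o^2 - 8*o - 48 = (o + 4)*(o^2 + o - 12) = (o - 3)*(o + 4)*(o + 4)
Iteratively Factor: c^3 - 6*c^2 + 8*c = (c)*(c^2 - 6*c + 8) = c*(c - 4)*(c - 2)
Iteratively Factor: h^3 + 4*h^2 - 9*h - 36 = (h - 3)*(h^2 + 7*h + 12) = (h - 3)*(h + 3)*(h + 4)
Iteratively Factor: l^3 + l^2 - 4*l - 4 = (l - 2)*(l^2 + 3*l + 2) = (l - 2)*(l + 1)*(l + 2)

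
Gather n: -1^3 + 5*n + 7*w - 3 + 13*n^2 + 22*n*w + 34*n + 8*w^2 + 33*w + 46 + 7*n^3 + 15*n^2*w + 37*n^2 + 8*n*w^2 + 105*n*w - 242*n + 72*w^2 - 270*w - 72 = 7*n^3 + n^2*(15*w + 50) + n*(8*w^2 + 127*w - 203) + 80*w^2 - 230*w - 30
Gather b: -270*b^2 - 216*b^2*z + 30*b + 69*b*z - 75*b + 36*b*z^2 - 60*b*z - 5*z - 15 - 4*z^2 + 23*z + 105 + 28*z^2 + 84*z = b^2*(-216*z - 270) + b*(36*z^2 + 9*z - 45) + 24*z^2 + 102*z + 90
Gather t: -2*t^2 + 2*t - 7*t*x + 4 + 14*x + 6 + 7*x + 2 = -2*t^2 + t*(2 - 7*x) + 21*x + 12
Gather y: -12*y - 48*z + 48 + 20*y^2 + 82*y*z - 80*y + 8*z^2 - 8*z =20*y^2 + y*(82*z - 92) + 8*z^2 - 56*z + 48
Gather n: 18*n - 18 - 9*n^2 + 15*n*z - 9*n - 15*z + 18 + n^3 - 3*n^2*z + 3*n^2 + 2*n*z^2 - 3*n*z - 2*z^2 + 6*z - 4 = n^3 + n^2*(-3*z - 6) + n*(2*z^2 + 12*z + 9) - 2*z^2 - 9*z - 4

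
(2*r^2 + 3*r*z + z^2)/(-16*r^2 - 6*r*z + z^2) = (r + z)/(-8*r + z)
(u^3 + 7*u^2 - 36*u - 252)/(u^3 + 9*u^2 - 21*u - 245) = (u^2 - 36)/(u^2 + 2*u - 35)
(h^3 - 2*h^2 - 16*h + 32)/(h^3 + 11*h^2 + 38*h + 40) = (h^2 - 6*h + 8)/(h^2 + 7*h + 10)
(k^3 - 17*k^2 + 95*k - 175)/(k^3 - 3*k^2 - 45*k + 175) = (k - 7)/(k + 7)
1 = 1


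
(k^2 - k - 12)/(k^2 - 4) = (k^2 - k - 12)/(k^2 - 4)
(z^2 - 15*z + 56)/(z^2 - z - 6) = (-z^2 + 15*z - 56)/(-z^2 + z + 6)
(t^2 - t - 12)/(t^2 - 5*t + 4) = (t + 3)/(t - 1)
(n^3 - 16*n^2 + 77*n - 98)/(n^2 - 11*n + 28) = (n^2 - 9*n + 14)/(n - 4)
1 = 1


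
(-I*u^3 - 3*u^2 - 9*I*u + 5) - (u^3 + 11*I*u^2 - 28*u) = -u^3 - I*u^3 - 3*u^2 - 11*I*u^2 + 28*u - 9*I*u + 5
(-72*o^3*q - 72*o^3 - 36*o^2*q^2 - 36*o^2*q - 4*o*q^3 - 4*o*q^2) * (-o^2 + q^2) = 72*o^5*q + 72*o^5 + 36*o^4*q^2 + 36*o^4*q - 68*o^3*q^3 - 68*o^3*q^2 - 36*o^2*q^4 - 36*o^2*q^3 - 4*o*q^5 - 4*o*q^4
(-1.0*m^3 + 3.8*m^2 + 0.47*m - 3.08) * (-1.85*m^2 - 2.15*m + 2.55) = 1.85*m^5 - 4.88*m^4 - 11.5895*m^3 + 14.3775*m^2 + 7.8205*m - 7.854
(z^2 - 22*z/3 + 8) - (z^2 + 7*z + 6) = 2 - 43*z/3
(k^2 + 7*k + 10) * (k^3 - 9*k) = k^5 + 7*k^4 + k^3 - 63*k^2 - 90*k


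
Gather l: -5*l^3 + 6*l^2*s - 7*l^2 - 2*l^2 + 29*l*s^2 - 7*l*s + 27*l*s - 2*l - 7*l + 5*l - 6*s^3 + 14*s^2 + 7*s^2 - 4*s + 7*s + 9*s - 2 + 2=-5*l^3 + l^2*(6*s - 9) + l*(29*s^2 + 20*s - 4) - 6*s^3 + 21*s^2 + 12*s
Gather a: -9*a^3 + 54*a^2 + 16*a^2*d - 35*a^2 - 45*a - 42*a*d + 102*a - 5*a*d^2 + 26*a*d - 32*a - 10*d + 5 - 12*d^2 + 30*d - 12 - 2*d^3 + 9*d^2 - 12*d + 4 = -9*a^3 + a^2*(16*d + 19) + a*(-5*d^2 - 16*d + 25) - 2*d^3 - 3*d^2 + 8*d - 3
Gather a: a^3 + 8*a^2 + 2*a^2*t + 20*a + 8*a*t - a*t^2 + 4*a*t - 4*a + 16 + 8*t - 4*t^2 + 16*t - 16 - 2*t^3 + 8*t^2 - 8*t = a^3 + a^2*(2*t + 8) + a*(-t^2 + 12*t + 16) - 2*t^3 + 4*t^2 + 16*t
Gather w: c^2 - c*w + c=c^2 - c*w + c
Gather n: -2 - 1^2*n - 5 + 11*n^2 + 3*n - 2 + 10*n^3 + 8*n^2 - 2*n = 10*n^3 + 19*n^2 - 9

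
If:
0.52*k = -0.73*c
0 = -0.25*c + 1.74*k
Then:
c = 0.00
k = 0.00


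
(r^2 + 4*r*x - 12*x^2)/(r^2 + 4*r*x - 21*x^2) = (r^2 + 4*r*x - 12*x^2)/(r^2 + 4*r*x - 21*x^2)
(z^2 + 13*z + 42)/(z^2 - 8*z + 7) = (z^2 + 13*z + 42)/(z^2 - 8*z + 7)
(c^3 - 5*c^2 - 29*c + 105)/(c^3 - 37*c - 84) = (c^2 + 2*c - 15)/(c^2 + 7*c + 12)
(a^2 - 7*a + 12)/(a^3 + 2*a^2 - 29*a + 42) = (a - 4)/(a^2 + 5*a - 14)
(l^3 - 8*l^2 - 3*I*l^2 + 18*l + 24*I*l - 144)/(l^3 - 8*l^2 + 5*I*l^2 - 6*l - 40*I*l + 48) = (l - 6*I)/(l + 2*I)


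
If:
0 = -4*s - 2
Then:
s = -1/2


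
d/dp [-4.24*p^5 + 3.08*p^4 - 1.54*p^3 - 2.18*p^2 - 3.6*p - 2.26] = -21.2*p^4 + 12.32*p^3 - 4.62*p^2 - 4.36*p - 3.6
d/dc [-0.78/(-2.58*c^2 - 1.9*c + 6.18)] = (-4.0248*c - 1.482)/(2.58*c^2 + 1.9*c - 6.18)^2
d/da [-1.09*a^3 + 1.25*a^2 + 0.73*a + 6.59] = -3.27*a^2 + 2.5*a + 0.73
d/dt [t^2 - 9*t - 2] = 2*t - 9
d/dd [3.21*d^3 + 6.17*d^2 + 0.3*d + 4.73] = 9.63*d^2 + 12.34*d + 0.3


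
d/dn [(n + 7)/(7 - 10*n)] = 77/(10*n - 7)^2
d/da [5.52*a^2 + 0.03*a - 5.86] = 11.04*a + 0.03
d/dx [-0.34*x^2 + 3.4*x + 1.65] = 3.4 - 0.68*x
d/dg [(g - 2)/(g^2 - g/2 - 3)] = -4/(4*g^2 + 12*g + 9)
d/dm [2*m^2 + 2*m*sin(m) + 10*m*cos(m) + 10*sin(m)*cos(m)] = -10*m*sin(m) + 2*m*cos(m) + 4*m + 2*sin(m) + 10*cos(m) + 10*cos(2*m)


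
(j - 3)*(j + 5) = j^2 + 2*j - 15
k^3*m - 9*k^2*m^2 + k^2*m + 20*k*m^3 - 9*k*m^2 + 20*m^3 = (k - 5*m)*(k - 4*m)*(k*m + m)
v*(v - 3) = v^2 - 3*v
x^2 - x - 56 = (x - 8)*(x + 7)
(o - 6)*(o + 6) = o^2 - 36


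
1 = 1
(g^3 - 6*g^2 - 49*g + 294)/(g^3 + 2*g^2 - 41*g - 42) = (g - 7)/(g + 1)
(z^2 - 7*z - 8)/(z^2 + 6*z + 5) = (z - 8)/(z + 5)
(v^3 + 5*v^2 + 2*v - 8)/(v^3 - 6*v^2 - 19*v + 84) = (v^2 + v - 2)/(v^2 - 10*v + 21)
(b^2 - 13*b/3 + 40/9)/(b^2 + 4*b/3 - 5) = (b - 8/3)/(b + 3)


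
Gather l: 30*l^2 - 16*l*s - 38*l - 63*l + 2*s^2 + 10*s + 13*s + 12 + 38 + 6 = 30*l^2 + l*(-16*s - 101) + 2*s^2 + 23*s + 56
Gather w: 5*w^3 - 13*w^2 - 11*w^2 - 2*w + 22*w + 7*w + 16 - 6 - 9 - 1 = 5*w^3 - 24*w^2 + 27*w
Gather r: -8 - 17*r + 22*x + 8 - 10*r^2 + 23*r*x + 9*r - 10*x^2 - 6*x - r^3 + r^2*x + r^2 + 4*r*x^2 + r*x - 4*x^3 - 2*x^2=-r^3 + r^2*(x - 9) + r*(4*x^2 + 24*x - 8) - 4*x^3 - 12*x^2 + 16*x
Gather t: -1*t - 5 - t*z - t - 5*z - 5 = t*(-z - 2) - 5*z - 10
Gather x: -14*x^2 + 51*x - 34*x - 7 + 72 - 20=-14*x^2 + 17*x + 45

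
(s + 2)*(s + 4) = s^2 + 6*s + 8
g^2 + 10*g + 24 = (g + 4)*(g + 6)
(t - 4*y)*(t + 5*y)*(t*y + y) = t^3*y + t^2*y^2 + t^2*y - 20*t*y^3 + t*y^2 - 20*y^3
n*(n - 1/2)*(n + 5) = n^3 + 9*n^2/2 - 5*n/2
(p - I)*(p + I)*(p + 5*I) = p^3 + 5*I*p^2 + p + 5*I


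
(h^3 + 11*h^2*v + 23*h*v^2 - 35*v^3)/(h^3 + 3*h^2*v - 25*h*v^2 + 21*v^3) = (-h - 5*v)/(-h + 3*v)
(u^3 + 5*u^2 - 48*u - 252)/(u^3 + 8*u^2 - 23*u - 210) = (u^2 - u - 42)/(u^2 + 2*u - 35)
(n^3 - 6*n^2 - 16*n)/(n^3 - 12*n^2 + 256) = n*(n + 2)/(n^2 - 4*n - 32)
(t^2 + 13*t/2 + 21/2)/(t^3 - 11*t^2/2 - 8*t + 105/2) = (2*t + 7)/(2*t^2 - 17*t + 35)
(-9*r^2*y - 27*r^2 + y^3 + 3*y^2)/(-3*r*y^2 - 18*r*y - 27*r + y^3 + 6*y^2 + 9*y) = (3*r + y)/(y + 3)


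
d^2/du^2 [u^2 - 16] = 2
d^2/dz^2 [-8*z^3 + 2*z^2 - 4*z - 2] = 4 - 48*z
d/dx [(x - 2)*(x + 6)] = 2*x + 4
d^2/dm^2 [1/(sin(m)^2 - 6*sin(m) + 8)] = 2*(-2*sin(m)^4 + 9*sin(m)^3 + sin(m)^2 - 42*sin(m) + 28)/(sin(m)^2 - 6*sin(m) + 8)^3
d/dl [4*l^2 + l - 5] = 8*l + 1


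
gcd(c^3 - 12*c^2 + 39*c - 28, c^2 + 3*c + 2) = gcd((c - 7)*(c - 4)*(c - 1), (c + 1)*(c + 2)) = 1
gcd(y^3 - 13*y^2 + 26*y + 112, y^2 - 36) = 1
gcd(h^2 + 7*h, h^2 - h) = h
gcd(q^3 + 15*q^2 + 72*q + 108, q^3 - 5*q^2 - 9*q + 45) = q + 3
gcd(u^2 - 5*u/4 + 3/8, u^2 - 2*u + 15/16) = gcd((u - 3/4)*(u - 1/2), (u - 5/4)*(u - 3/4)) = u - 3/4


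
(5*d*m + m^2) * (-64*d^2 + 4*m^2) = -320*d^3*m - 64*d^2*m^2 + 20*d*m^3 + 4*m^4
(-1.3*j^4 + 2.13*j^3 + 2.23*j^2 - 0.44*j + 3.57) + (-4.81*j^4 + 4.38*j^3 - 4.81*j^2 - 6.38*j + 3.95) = -6.11*j^4 + 6.51*j^3 - 2.58*j^2 - 6.82*j + 7.52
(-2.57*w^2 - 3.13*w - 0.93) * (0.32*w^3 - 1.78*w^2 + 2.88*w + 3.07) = -0.8224*w^5 + 3.573*w^4 - 2.1278*w^3 - 15.2489*w^2 - 12.2875*w - 2.8551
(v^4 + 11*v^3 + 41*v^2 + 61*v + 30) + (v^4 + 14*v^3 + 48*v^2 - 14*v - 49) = 2*v^4 + 25*v^3 + 89*v^2 + 47*v - 19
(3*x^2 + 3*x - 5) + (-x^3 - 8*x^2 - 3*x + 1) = -x^3 - 5*x^2 - 4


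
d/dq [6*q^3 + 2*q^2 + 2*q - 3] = 18*q^2 + 4*q + 2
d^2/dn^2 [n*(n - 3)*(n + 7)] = 6*n + 8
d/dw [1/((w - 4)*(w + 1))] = (3 - 2*w)/(w^4 - 6*w^3 + w^2 + 24*w + 16)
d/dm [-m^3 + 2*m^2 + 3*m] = -3*m^2 + 4*m + 3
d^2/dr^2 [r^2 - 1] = 2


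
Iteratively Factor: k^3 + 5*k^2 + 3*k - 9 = (k - 1)*(k^2 + 6*k + 9) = (k - 1)*(k + 3)*(k + 3)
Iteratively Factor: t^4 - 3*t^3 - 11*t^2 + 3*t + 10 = (t + 2)*(t^3 - 5*t^2 - t + 5) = (t - 1)*(t + 2)*(t^2 - 4*t - 5) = (t - 5)*(t - 1)*(t + 2)*(t + 1)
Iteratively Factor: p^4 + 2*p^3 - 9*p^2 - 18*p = (p + 3)*(p^3 - p^2 - 6*p) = p*(p + 3)*(p^2 - p - 6) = p*(p + 2)*(p + 3)*(p - 3)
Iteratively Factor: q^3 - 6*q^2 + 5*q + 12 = (q + 1)*(q^2 - 7*q + 12) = (q - 3)*(q + 1)*(q - 4)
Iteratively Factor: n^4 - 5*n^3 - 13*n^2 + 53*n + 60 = (n - 5)*(n^3 - 13*n - 12) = (n - 5)*(n + 1)*(n^2 - n - 12) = (n - 5)*(n - 4)*(n + 1)*(n + 3)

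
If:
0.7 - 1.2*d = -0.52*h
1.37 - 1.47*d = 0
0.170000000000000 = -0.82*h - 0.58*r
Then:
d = 0.93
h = 0.80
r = -1.43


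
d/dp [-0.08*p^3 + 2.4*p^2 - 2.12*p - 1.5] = -0.24*p^2 + 4.8*p - 2.12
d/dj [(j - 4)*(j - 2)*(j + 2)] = 3*j^2 - 8*j - 4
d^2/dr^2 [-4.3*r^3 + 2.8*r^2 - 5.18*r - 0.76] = 5.6 - 25.8*r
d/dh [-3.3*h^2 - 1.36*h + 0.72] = -6.6*h - 1.36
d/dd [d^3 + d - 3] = 3*d^2 + 1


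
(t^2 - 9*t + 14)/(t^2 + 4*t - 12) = (t - 7)/(t + 6)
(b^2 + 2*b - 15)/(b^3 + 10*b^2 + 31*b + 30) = (b - 3)/(b^2 + 5*b + 6)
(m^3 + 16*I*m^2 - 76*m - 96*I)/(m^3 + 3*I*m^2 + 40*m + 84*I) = (m^2 + 14*I*m - 48)/(m^2 + I*m + 42)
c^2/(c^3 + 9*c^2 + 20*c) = c/(c^2 + 9*c + 20)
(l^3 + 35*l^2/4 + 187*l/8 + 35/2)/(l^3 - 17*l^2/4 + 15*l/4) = (8*l^3 + 70*l^2 + 187*l + 140)/(2*l*(4*l^2 - 17*l + 15))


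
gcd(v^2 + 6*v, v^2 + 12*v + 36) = v + 6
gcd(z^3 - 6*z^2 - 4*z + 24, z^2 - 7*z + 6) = z - 6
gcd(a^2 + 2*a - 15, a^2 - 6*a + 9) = a - 3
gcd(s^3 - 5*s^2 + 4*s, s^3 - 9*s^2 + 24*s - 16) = s^2 - 5*s + 4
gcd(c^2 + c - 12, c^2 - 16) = c + 4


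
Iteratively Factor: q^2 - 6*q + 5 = (q - 1)*(q - 5)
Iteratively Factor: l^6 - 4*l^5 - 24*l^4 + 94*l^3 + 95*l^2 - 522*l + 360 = (l + 3)*(l^5 - 7*l^4 - 3*l^3 + 103*l^2 - 214*l + 120) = (l - 3)*(l + 3)*(l^4 - 4*l^3 - 15*l^2 + 58*l - 40) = (l - 3)*(l + 3)*(l + 4)*(l^3 - 8*l^2 + 17*l - 10) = (l - 5)*(l - 3)*(l + 3)*(l + 4)*(l^2 - 3*l + 2) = (l - 5)*(l - 3)*(l - 2)*(l + 3)*(l + 4)*(l - 1)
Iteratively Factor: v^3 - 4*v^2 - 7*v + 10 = (v - 1)*(v^2 - 3*v - 10) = (v - 5)*(v - 1)*(v + 2)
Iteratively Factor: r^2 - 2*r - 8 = (r + 2)*(r - 4)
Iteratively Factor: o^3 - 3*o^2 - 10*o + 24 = (o - 2)*(o^2 - o - 12) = (o - 4)*(o - 2)*(o + 3)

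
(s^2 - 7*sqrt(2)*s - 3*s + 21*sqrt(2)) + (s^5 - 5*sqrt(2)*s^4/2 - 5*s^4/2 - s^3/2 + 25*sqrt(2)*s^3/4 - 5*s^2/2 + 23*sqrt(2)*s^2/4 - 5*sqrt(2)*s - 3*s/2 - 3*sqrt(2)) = s^5 - 5*sqrt(2)*s^4/2 - 5*s^4/2 - s^3/2 + 25*sqrt(2)*s^3/4 - 3*s^2/2 + 23*sqrt(2)*s^2/4 - 12*sqrt(2)*s - 9*s/2 + 18*sqrt(2)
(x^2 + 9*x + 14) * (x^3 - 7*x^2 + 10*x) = x^5 + 2*x^4 - 39*x^3 - 8*x^2 + 140*x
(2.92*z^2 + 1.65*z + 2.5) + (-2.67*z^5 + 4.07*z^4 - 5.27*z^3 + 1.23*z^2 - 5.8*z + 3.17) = -2.67*z^5 + 4.07*z^4 - 5.27*z^3 + 4.15*z^2 - 4.15*z + 5.67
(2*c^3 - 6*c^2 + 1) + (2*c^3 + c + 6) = 4*c^3 - 6*c^2 + c + 7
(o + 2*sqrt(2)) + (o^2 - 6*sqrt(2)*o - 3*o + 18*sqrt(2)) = o^2 - 6*sqrt(2)*o - 2*o + 20*sqrt(2)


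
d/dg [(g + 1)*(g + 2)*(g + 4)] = 3*g^2 + 14*g + 14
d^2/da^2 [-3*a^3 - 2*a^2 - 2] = -18*a - 4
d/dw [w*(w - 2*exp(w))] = -2*w*exp(w) + 2*w - 2*exp(w)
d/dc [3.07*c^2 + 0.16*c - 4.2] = 6.14*c + 0.16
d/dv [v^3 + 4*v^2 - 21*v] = 3*v^2 + 8*v - 21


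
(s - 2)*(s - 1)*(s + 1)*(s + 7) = s^4 + 5*s^3 - 15*s^2 - 5*s + 14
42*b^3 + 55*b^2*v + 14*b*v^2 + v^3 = (b + v)*(6*b + v)*(7*b + v)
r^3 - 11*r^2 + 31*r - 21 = (r - 7)*(r - 3)*(r - 1)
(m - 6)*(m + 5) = m^2 - m - 30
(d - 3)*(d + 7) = d^2 + 4*d - 21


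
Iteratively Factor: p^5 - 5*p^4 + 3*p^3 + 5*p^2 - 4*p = (p - 1)*(p^4 - 4*p^3 - p^2 + 4*p) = p*(p - 1)*(p^3 - 4*p^2 - p + 4) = p*(p - 1)^2*(p^2 - 3*p - 4) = p*(p - 1)^2*(p + 1)*(p - 4)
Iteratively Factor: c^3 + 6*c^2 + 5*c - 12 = (c + 4)*(c^2 + 2*c - 3) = (c - 1)*(c + 4)*(c + 3)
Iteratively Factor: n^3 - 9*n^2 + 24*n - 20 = (n - 2)*(n^2 - 7*n + 10) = (n - 5)*(n - 2)*(n - 2)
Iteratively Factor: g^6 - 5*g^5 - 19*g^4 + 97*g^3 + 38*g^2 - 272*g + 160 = (g - 4)*(g^5 - g^4 - 23*g^3 + 5*g^2 + 58*g - 40) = (g - 4)*(g + 2)*(g^4 - 3*g^3 - 17*g^2 + 39*g - 20) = (g - 4)*(g - 1)*(g + 2)*(g^3 - 2*g^2 - 19*g + 20) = (g - 5)*(g - 4)*(g - 1)*(g + 2)*(g^2 + 3*g - 4) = (g - 5)*(g - 4)*(g - 1)*(g + 2)*(g + 4)*(g - 1)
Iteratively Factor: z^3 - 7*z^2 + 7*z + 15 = (z - 5)*(z^2 - 2*z - 3) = (z - 5)*(z + 1)*(z - 3)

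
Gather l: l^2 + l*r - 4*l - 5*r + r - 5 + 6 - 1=l^2 + l*(r - 4) - 4*r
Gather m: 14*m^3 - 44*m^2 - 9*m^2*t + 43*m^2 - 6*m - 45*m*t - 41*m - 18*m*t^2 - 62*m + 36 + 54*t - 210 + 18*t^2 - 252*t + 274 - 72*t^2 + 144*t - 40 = 14*m^3 + m^2*(-9*t - 1) + m*(-18*t^2 - 45*t - 109) - 54*t^2 - 54*t + 60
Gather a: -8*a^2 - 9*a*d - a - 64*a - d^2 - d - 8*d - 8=-8*a^2 + a*(-9*d - 65) - d^2 - 9*d - 8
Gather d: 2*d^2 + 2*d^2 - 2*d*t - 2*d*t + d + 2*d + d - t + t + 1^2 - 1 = 4*d^2 + d*(4 - 4*t)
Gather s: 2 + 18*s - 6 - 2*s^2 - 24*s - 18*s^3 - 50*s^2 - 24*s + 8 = -18*s^3 - 52*s^2 - 30*s + 4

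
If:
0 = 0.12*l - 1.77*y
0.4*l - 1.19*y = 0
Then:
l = 0.00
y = 0.00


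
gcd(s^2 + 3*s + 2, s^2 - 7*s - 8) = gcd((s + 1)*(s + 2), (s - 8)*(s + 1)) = s + 1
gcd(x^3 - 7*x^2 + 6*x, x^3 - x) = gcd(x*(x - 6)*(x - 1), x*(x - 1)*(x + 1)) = x^2 - x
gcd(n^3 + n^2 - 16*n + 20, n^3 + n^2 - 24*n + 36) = n - 2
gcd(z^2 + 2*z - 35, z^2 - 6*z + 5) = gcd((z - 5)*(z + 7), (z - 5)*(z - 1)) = z - 5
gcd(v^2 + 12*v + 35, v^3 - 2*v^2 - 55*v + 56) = v + 7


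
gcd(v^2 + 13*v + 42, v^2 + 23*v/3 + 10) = v + 6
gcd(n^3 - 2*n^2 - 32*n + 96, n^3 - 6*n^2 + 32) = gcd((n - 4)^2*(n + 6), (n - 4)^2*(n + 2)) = n^2 - 8*n + 16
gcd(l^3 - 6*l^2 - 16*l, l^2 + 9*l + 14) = l + 2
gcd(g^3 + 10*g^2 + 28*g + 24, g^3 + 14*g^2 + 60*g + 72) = g^2 + 8*g + 12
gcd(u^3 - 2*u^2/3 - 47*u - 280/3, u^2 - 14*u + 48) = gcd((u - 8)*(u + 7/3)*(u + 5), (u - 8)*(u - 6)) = u - 8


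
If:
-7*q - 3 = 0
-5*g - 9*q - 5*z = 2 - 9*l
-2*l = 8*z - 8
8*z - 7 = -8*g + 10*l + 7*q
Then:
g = -23/154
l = 18/77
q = -3/7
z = 145/154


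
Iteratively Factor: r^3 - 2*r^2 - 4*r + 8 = (r - 2)*(r^2 - 4) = (r - 2)^2*(r + 2)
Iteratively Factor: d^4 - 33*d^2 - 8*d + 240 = (d + 4)*(d^3 - 4*d^2 - 17*d + 60) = (d + 4)^2*(d^2 - 8*d + 15) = (d - 5)*(d + 4)^2*(d - 3)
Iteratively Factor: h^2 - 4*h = (h - 4)*(h)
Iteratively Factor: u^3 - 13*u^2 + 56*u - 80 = (u - 5)*(u^2 - 8*u + 16) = (u - 5)*(u - 4)*(u - 4)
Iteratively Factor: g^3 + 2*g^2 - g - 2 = (g + 1)*(g^2 + g - 2) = (g - 1)*(g + 1)*(g + 2)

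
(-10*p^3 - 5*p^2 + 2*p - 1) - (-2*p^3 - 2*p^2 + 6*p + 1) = -8*p^3 - 3*p^2 - 4*p - 2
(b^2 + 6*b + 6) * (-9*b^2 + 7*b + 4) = -9*b^4 - 47*b^3 - 8*b^2 + 66*b + 24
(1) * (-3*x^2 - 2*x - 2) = -3*x^2 - 2*x - 2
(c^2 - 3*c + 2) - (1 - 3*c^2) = 4*c^2 - 3*c + 1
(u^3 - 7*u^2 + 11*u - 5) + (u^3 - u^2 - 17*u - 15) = 2*u^3 - 8*u^2 - 6*u - 20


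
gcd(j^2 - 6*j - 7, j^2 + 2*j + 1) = j + 1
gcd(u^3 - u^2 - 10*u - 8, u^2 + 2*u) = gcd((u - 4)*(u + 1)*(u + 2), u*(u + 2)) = u + 2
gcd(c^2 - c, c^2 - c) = c^2 - c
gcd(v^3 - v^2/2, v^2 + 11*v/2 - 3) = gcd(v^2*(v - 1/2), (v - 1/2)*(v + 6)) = v - 1/2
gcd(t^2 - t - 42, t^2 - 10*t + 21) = t - 7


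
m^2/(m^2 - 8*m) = m/(m - 8)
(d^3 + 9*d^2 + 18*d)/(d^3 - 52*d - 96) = d*(d + 3)/(d^2 - 6*d - 16)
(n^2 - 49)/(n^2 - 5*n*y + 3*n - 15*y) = (n^2 - 49)/(n^2 - 5*n*y + 3*n - 15*y)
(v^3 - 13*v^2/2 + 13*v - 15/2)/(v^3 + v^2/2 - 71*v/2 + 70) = (v^2 - 4*v + 3)/(v^2 + 3*v - 28)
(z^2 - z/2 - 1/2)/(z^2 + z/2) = (z - 1)/z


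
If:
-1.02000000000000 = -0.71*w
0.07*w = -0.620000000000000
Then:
No Solution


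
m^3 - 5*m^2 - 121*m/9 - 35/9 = (m - 7)*(m + 1/3)*(m + 5/3)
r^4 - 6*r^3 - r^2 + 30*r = r*(r - 5)*(r - 3)*(r + 2)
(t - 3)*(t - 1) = t^2 - 4*t + 3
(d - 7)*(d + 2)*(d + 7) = d^3 + 2*d^2 - 49*d - 98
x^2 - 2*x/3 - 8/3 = (x - 2)*(x + 4/3)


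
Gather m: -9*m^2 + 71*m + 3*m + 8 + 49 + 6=-9*m^2 + 74*m + 63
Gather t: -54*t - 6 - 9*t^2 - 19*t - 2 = -9*t^2 - 73*t - 8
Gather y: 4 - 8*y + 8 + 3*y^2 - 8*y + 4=3*y^2 - 16*y + 16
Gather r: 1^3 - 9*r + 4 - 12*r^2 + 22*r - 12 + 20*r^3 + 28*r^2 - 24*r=20*r^3 + 16*r^2 - 11*r - 7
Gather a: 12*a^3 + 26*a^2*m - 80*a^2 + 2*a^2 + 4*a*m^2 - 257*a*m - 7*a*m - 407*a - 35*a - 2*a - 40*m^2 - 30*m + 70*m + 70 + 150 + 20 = 12*a^3 + a^2*(26*m - 78) + a*(4*m^2 - 264*m - 444) - 40*m^2 + 40*m + 240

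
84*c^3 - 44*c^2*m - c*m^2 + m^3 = (-6*c + m)*(-2*c + m)*(7*c + m)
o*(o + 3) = o^2 + 3*o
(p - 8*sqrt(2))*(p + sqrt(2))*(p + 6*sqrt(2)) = p^3 - sqrt(2)*p^2 - 100*p - 96*sqrt(2)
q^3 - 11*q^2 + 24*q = q*(q - 8)*(q - 3)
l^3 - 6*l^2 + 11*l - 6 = (l - 3)*(l - 2)*(l - 1)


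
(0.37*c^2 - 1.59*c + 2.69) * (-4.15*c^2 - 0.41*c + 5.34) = -1.5355*c^4 + 6.4468*c^3 - 8.5358*c^2 - 9.5935*c + 14.3646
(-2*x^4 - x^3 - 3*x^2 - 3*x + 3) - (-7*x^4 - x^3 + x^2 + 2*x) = 5*x^4 - 4*x^2 - 5*x + 3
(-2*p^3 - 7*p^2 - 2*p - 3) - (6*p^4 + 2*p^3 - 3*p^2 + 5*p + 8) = -6*p^4 - 4*p^3 - 4*p^2 - 7*p - 11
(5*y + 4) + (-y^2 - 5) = -y^2 + 5*y - 1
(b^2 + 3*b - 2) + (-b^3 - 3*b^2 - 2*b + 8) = -b^3 - 2*b^2 + b + 6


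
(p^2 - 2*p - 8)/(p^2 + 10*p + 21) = (p^2 - 2*p - 8)/(p^2 + 10*p + 21)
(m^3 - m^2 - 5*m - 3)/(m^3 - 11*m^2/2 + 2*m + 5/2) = 2*(m^3 - m^2 - 5*m - 3)/(2*m^3 - 11*m^2 + 4*m + 5)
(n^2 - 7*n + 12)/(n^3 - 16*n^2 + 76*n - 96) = (n^2 - 7*n + 12)/(n^3 - 16*n^2 + 76*n - 96)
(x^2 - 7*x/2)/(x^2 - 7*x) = (x - 7/2)/(x - 7)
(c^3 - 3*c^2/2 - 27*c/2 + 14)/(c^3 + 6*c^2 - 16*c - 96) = (2*c^2 + 5*c - 7)/(2*(c^2 + 10*c + 24))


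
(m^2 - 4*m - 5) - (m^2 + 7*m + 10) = -11*m - 15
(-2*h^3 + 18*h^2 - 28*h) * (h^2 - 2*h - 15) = -2*h^5 + 22*h^4 - 34*h^3 - 214*h^2 + 420*h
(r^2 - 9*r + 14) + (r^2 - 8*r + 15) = 2*r^2 - 17*r + 29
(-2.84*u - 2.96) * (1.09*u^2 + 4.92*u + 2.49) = -3.0956*u^3 - 17.1992*u^2 - 21.6348*u - 7.3704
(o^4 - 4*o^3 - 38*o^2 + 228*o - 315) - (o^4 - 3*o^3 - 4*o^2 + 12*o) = -o^3 - 34*o^2 + 216*o - 315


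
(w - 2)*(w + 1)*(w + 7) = w^3 + 6*w^2 - 9*w - 14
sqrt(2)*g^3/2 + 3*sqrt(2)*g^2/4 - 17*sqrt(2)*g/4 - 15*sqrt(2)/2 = (g - 3)*(g + 5/2)*(sqrt(2)*g/2 + sqrt(2))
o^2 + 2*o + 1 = (o + 1)^2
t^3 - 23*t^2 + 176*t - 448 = (t - 8)^2*(t - 7)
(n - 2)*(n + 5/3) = n^2 - n/3 - 10/3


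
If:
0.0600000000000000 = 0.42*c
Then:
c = 0.14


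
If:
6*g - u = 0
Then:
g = u/6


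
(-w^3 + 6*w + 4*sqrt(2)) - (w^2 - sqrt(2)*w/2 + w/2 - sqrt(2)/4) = -w^3 - w^2 + sqrt(2)*w/2 + 11*w/2 + 17*sqrt(2)/4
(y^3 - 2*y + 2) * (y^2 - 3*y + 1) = y^5 - 3*y^4 - y^3 + 8*y^2 - 8*y + 2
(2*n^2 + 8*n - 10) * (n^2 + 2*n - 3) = 2*n^4 + 12*n^3 - 44*n + 30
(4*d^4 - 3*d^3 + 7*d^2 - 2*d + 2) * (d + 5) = 4*d^5 + 17*d^4 - 8*d^3 + 33*d^2 - 8*d + 10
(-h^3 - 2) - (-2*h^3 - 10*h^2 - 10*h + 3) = h^3 + 10*h^2 + 10*h - 5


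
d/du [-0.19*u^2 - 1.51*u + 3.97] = -0.38*u - 1.51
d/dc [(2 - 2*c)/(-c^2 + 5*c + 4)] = 2*(-c^2 + 2*c - 9)/(c^4 - 10*c^3 + 17*c^2 + 40*c + 16)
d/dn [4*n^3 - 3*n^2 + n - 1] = 12*n^2 - 6*n + 1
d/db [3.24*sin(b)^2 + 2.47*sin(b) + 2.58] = (6.48*sin(b) + 2.47)*cos(b)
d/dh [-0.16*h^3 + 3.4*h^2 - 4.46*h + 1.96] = -0.48*h^2 + 6.8*h - 4.46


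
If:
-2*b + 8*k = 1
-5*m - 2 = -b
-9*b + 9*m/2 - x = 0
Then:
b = -10*x/81 - 2/9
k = 5/72 - 5*x/162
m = -2*x/81 - 4/9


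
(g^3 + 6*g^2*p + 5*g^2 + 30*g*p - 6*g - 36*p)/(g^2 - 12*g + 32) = (g^3 + 6*g^2*p + 5*g^2 + 30*g*p - 6*g - 36*p)/(g^2 - 12*g + 32)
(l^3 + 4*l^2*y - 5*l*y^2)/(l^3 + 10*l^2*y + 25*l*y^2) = (l - y)/(l + 5*y)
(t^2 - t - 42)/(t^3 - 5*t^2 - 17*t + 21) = (t + 6)/(t^2 + 2*t - 3)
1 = 1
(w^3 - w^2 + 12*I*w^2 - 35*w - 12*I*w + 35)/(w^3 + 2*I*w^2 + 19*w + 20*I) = (w^2 + w*(-1 + 7*I) - 7*I)/(w^2 - 3*I*w + 4)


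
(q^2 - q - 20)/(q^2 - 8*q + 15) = (q + 4)/(q - 3)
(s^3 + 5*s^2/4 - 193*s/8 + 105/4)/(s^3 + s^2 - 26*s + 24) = (8*s^2 - 38*s + 35)/(8*(s^2 - 5*s + 4))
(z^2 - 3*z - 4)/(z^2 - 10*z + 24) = (z + 1)/(z - 6)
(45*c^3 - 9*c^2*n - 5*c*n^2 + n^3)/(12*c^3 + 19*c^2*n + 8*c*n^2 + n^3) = (15*c^2 - 8*c*n + n^2)/(4*c^2 + 5*c*n + n^2)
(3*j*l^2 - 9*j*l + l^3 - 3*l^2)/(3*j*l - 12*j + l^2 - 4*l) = l*(l - 3)/(l - 4)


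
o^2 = o^2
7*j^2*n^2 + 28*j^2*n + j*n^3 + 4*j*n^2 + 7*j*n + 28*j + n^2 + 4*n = (7*j + n)*(n + 4)*(j*n + 1)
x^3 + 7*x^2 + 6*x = x*(x + 1)*(x + 6)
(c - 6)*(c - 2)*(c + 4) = c^3 - 4*c^2 - 20*c + 48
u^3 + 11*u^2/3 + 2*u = u*(u + 2/3)*(u + 3)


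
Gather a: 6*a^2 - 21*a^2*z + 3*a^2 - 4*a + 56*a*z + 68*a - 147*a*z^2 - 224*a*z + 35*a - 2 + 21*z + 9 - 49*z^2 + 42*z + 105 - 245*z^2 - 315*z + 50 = a^2*(9 - 21*z) + a*(-147*z^2 - 168*z + 99) - 294*z^2 - 252*z + 162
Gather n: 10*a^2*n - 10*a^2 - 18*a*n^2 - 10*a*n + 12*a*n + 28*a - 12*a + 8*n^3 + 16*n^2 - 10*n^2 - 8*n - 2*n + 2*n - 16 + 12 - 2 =-10*a^2 + 16*a + 8*n^3 + n^2*(6 - 18*a) + n*(10*a^2 + 2*a - 8) - 6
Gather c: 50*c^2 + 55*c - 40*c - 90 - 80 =50*c^2 + 15*c - 170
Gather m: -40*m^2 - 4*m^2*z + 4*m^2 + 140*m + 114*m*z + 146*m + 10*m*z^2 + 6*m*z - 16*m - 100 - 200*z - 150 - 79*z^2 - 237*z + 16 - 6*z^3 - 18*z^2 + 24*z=m^2*(-4*z - 36) + m*(10*z^2 + 120*z + 270) - 6*z^3 - 97*z^2 - 413*z - 234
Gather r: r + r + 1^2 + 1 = 2*r + 2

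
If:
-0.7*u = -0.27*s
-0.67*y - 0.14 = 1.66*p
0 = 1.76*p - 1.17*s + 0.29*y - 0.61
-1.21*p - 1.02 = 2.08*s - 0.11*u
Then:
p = 0.05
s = -0.53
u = -0.20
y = -0.33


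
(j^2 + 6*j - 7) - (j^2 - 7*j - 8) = 13*j + 1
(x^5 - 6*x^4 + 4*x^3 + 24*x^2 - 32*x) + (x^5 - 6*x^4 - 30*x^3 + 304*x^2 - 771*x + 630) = 2*x^5 - 12*x^4 - 26*x^3 + 328*x^2 - 803*x + 630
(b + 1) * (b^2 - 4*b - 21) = b^3 - 3*b^2 - 25*b - 21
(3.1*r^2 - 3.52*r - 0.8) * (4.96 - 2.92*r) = -9.052*r^3 + 25.6544*r^2 - 15.1232*r - 3.968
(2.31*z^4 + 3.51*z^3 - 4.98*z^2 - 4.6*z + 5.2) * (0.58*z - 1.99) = 1.3398*z^5 - 2.5611*z^4 - 9.8733*z^3 + 7.2422*z^2 + 12.17*z - 10.348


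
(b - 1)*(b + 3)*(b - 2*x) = b^3 - 2*b^2*x + 2*b^2 - 4*b*x - 3*b + 6*x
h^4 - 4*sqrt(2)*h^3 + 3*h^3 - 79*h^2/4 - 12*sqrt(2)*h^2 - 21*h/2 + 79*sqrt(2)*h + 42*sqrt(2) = (h - 7/2)*(h + 1/2)*(h + 6)*(h - 4*sqrt(2))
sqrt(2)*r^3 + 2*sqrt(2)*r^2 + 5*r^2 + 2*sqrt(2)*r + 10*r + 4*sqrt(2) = (r + 2)*(r + 2*sqrt(2))*(sqrt(2)*r + 1)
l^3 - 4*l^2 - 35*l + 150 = (l - 5)^2*(l + 6)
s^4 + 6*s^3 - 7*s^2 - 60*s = s*(s - 3)*(s + 4)*(s + 5)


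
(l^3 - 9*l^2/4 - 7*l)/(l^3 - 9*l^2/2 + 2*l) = (4*l + 7)/(2*(2*l - 1))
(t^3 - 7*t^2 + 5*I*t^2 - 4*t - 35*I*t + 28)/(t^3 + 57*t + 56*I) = (t^2 + t*(-7 + 4*I) - 28*I)/(t^2 - I*t + 56)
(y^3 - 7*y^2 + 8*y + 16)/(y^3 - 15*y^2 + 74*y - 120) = (y^2 - 3*y - 4)/(y^2 - 11*y + 30)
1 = 1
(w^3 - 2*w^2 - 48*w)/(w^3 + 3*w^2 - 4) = w*(w^2 - 2*w - 48)/(w^3 + 3*w^2 - 4)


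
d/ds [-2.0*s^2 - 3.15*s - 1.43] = -4.0*s - 3.15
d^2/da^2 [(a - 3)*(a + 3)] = 2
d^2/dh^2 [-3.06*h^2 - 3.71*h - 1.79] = -6.12000000000000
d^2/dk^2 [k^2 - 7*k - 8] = 2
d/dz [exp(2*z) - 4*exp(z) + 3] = 2*(exp(z) - 2)*exp(z)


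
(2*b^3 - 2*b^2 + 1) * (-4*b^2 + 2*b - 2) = -8*b^5 + 12*b^4 - 8*b^3 + 2*b - 2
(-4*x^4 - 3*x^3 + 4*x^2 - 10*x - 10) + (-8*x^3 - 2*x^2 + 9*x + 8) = -4*x^4 - 11*x^3 + 2*x^2 - x - 2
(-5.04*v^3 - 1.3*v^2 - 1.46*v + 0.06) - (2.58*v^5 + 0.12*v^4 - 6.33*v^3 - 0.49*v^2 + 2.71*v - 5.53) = -2.58*v^5 - 0.12*v^4 + 1.29*v^3 - 0.81*v^2 - 4.17*v + 5.59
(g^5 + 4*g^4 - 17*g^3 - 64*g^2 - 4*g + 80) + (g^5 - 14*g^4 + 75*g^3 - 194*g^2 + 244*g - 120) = 2*g^5 - 10*g^4 + 58*g^3 - 258*g^2 + 240*g - 40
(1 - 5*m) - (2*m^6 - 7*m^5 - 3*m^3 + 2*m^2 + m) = -2*m^6 + 7*m^5 + 3*m^3 - 2*m^2 - 6*m + 1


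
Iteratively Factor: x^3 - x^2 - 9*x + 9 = (x - 1)*(x^2 - 9) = (x - 1)*(x + 3)*(x - 3)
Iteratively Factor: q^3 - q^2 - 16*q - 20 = (q + 2)*(q^2 - 3*q - 10) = (q - 5)*(q + 2)*(q + 2)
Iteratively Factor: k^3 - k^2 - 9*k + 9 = (k + 3)*(k^2 - 4*k + 3) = (k - 1)*(k + 3)*(k - 3)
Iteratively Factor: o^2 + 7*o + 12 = (o + 3)*(o + 4)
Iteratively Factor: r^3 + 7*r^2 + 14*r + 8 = (r + 2)*(r^2 + 5*r + 4) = (r + 1)*(r + 2)*(r + 4)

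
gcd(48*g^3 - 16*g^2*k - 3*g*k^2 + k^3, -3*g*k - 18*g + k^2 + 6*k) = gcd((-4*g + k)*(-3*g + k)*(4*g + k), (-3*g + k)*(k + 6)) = 3*g - k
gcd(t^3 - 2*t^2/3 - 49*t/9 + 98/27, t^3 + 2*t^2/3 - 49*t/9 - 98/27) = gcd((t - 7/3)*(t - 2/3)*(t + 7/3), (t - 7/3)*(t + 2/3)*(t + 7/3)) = t^2 - 49/9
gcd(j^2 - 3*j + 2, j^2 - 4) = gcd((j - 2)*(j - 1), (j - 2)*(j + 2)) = j - 2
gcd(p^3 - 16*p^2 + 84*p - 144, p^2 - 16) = p - 4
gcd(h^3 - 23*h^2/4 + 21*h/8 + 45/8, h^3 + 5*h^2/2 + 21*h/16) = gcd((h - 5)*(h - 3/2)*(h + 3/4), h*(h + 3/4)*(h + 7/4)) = h + 3/4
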